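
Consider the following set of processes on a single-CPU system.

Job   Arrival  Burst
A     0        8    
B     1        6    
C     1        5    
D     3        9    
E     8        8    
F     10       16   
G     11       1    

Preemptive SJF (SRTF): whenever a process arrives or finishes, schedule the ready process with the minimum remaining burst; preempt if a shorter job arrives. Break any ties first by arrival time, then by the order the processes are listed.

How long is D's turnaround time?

Timeline: | A 0-1 | C 1-6 | B 6-12 | G 12-13 | A 13-20 | E 20-28 | D 28-37 | F 37-53 |
Completion: A=20  B=12  C=6  D=37  E=28  F=53  G=13
Turnaround(D) = completion − arrival = 37 − 3 = 34

34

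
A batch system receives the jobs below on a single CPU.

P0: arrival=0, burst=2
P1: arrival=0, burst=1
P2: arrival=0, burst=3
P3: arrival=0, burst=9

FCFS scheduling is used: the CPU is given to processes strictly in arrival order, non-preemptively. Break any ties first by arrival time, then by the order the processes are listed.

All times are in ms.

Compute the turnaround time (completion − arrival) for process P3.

Timeline: | P0 0-2 | P1 2-3 | P2 3-6 | P3 6-15 |
Completion: P0=2  P1=3  P2=6  P3=15
Turnaround(P3) = completion − arrival = 15 − 0 = 15

15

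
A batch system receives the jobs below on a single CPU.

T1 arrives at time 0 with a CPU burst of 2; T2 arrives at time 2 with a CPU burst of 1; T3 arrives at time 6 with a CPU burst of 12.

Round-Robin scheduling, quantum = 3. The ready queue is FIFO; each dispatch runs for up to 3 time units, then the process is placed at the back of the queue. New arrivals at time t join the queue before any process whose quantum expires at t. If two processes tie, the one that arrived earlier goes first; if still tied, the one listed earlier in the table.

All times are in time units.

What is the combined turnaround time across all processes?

Gantt: | T1 0-2 | T2 2-3 | idle 3-6 | T3 6-18 |
Completion: T1=2  T2=3  T3=18
Turnaround (C−A): T1=2  T2=1  T3=12
Turnaround = completion − arrival: T1=2, T2=1, T3=12
Total turnaround = 2 + 1 + 12 = 15

15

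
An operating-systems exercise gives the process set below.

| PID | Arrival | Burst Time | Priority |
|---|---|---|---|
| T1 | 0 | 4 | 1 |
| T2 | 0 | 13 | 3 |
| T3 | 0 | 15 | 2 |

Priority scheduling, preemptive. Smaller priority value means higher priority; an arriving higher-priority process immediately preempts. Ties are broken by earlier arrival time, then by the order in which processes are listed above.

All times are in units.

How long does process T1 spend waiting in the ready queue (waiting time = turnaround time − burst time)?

Timeline: | T1 0-4 | T3 4-19 | T2 19-32 |
Completion: T1=4  T2=32  T3=19
Turnaround (C−A): T1=4  T2=32  T3=19
Waiting(T1) = turnaround − burst = 4 − 4 = 0

0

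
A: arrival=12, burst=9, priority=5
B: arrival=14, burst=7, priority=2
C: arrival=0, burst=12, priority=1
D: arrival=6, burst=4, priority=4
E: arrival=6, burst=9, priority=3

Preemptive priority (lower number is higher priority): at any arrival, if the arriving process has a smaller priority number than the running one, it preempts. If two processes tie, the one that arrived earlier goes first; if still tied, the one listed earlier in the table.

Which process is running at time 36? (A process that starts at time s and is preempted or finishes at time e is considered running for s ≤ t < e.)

Schedule: | C 0-12 | E 12-14 | B 14-21 | E 21-28 | D 28-32 | A 32-41 |
Completion: A=41  B=21  C=12  D=32  E=28
Turnaround (C−A): A=29  B=7  C=12  D=26  E=22

A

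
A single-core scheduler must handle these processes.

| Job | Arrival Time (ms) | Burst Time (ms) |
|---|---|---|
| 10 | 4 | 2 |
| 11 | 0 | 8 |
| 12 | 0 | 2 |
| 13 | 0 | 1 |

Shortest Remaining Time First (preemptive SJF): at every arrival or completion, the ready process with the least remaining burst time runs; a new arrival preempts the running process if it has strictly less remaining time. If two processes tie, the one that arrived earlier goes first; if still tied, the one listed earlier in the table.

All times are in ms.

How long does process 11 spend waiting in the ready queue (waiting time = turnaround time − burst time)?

5

Schedule: | 13 0-1 | 12 1-3 | 11 3-4 | 10 4-6 | 11 6-13 |
Completion: 10=6  11=13  12=3  13=1
Waiting(11) = turnaround − burst = 13 − 8 = 5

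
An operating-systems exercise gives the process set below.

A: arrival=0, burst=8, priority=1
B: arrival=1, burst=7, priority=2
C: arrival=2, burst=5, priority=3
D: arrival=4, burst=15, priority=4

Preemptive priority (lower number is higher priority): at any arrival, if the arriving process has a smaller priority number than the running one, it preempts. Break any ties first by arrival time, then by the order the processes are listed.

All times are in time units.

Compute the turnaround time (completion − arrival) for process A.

Timeline: | A 0-8 | B 8-15 | C 15-20 | D 20-35 |
Completion: A=8  B=15  C=20  D=35
Turnaround(A) = completion − arrival = 8 − 0 = 8

8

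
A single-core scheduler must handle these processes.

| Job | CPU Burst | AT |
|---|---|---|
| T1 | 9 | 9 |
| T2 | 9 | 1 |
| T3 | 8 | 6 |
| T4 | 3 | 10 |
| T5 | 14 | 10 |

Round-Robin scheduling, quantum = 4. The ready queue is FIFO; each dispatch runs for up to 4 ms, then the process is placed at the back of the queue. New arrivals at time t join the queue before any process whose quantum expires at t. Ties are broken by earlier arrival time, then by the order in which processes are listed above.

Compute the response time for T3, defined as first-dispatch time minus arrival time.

Timeline: | idle 0-1 | T2 1-9 | T3 9-13 | T1 13-17 | T2 17-18 | T4 18-21 | T5 21-25 | T3 25-29 | T1 29-33 | T5 33-37 | T1 37-38 | T5 38-44 |
Completion: T1=38  T2=18  T3=29  T4=21  T5=44
Turnaround (C−A): T1=29  T2=17  T3=23  T4=11  T5=34
Response(T3) = first start − arrival = 9 − 6 = 3

3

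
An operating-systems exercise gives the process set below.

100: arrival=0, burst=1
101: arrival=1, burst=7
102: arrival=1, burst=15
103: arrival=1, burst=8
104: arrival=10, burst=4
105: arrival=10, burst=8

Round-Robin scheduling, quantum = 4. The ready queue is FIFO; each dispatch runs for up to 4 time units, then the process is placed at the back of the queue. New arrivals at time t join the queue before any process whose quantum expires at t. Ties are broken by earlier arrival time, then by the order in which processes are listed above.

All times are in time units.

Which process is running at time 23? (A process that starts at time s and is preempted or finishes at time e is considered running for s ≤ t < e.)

Timeline: | 100 0-1 | 101 1-5 | 102 5-9 | 103 9-13 | 101 13-16 | 102 16-20 | 104 20-24 | 105 24-28 | 103 28-32 | 102 32-36 | 105 36-40 | 102 40-43 |
Completion: 100=1  101=16  102=43  103=32  104=24  105=40
Turnaround (C−A): 100=1  101=15  102=42  103=31  104=14  105=30

104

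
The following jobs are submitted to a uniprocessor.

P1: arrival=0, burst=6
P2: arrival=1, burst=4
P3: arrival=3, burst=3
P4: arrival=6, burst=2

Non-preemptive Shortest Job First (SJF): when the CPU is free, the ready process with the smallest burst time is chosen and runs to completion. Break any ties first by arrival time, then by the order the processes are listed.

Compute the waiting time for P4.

Schedule: | P1 0-6 | P4 6-8 | P3 8-11 | P2 11-15 |
Completion: P1=6  P2=15  P3=11  P4=8
Waiting(P4) = turnaround − burst = 2 − 2 = 0

0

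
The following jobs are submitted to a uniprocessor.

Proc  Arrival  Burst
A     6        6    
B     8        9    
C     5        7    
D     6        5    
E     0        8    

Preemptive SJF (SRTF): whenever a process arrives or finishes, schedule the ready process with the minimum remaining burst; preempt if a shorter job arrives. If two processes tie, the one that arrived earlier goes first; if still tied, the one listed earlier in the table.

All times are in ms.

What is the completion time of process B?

Gantt: | E 0-8 | D 8-13 | A 13-19 | C 19-26 | B 26-35 |
Completion: A=19  B=35  C=26  D=13  E=8

35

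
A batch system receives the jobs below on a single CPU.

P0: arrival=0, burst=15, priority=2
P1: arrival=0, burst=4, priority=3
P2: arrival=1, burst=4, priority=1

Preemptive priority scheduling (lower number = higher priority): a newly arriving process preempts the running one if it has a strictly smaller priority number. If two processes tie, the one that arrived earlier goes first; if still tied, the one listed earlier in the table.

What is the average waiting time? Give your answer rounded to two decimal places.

7.67

Timeline: | P0 0-1 | P2 1-5 | P0 5-19 | P1 19-23 |
Completion: P0=19  P1=23  P2=5
Waiting times: P0=4, P1=19, P2=0
Average waiting = (4+19+0) / 3 = 23/3 = 7.67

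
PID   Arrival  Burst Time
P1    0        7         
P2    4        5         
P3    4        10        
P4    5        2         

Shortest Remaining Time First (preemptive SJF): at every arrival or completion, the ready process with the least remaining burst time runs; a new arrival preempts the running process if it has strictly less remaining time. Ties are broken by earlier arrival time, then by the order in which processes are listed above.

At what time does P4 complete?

Schedule: | P1 0-7 | P4 7-9 | P2 9-14 | P3 14-24 |
Completion: P1=7  P2=14  P3=24  P4=9
Turnaround (C−A): P1=7  P2=10  P3=20  P4=4

9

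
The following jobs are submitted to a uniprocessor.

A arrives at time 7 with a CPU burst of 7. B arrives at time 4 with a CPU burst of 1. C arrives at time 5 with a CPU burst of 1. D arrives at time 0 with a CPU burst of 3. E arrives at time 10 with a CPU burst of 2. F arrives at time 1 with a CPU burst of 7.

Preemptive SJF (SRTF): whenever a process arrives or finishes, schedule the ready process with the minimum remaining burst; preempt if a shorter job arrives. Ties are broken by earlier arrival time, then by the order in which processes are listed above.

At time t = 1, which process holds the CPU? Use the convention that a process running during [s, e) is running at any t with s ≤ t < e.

D

Schedule: | D 0-3 | F 3-4 | B 4-5 | C 5-6 | F 6-12 | E 12-14 | A 14-21 |
Completion: A=21  B=5  C=6  D=3  E=14  F=12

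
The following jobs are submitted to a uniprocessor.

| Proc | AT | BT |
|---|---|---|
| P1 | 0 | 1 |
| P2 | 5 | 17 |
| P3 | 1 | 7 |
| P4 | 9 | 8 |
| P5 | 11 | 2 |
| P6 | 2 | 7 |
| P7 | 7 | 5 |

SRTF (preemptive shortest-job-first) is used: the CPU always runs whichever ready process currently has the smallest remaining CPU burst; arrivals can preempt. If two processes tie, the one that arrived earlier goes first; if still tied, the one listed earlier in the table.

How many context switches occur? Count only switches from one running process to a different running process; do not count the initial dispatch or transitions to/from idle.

6

Timeline: | P1 0-1 | P3 1-8 | P7 8-13 | P5 13-15 | P6 15-22 | P4 22-30 | P2 30-47 |
Completion: P1=1  P2=47  P3=8  P4=30  P5=15  P6=22  P7=13
Turnaround (C−A): P1=1  P2=42  P3=7  P4=21  P5=4  P6=20  P7=6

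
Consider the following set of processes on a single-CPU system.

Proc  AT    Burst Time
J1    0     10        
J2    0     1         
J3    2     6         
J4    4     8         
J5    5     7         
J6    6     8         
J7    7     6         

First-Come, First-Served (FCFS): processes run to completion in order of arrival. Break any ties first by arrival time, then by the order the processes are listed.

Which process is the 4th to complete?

Schedule: | J1 0-10 | J2 10-11 | J3 11-17 | J4 17-25 | J5 25-32 | J6 32-40 | J7 40-46 |
Completion: J1=10  J2=11  J3=17  J4=25  J5=32  J6=40  J7=46
Turnaround (C−A): J1=10  J2=11  J3=15  J4=21  J5=27  J6=34  J7=39
Finish order: J1 → J2 → J3 → J4 → J5 → J6 → J7

J4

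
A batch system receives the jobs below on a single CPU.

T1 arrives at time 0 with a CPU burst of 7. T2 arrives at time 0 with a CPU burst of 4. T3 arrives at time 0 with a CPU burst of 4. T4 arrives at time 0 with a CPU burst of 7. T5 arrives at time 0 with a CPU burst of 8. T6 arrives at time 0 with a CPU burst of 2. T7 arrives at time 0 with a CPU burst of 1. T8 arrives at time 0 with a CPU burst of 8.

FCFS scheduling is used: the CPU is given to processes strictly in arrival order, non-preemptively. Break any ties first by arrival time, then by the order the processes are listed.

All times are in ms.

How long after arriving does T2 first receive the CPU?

7

Timeline: | T1 0-7 | T2 7-11 | T3 11-15 | T4 15-22 | T5 22-30 | T6 30-32 | T7 32-33 | T8 33-41 |
Completion: T1=7  T2=11  T3=15  T4=22  T5=30  T6=32  T7=33  T8=41
Response(T2) = first start − arrival = 7 − 0 = 7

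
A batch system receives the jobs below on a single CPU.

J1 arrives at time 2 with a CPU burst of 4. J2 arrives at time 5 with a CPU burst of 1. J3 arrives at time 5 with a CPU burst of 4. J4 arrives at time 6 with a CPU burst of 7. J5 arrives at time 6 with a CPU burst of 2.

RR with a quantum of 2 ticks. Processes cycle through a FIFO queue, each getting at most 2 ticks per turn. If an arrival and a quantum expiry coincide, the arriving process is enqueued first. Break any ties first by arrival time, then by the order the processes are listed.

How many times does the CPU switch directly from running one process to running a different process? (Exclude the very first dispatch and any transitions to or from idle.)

6

Gantt: | idle 0-2 | J1 2-6 | J2 6-7 | J3 7-9 | J4 9-11 | J5 11-13 | J3 13-15 | J4 15-20 |
Completion: J1=6  J2=7  J3=15  J4=20  J5=13
Turnaround (C−A): J1=4  J2=2  J3=10  J4=14  J5=7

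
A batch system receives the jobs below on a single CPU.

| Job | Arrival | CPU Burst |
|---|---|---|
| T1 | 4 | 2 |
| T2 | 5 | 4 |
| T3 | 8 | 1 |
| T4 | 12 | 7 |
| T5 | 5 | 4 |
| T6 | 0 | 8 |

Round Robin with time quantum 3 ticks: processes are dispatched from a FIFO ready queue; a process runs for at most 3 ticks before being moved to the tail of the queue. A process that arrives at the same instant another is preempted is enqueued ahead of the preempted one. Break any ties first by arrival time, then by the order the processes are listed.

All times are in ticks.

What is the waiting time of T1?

2

Gantt: | T6 0-6 | T1 6-8 | T2 8-11 | T5 11-14 | T6 14-16 | T3 16-17 | T2 17-18 | T4 18-21 | T5 21-22 | T4 22-26 |
Completion: T1=8  T2=18  T3=17  T4=26  T5=22  T6=16
Waiting(T1) = turnaround − burst = 4 − 2 = 2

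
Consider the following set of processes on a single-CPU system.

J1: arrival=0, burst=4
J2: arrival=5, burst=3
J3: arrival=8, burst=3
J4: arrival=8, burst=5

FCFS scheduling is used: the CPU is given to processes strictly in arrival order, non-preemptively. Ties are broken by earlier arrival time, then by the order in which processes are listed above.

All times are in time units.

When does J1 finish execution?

4

Timeline: | J1 0-4 | idle 4-5 | J2 5-8 | J3 8-11 | J4 11-16 |
Completion: J1=4  J2=8  J3=11  J4=16
Turnaround (C−A): J1=4  J2=3  J3=3  J4=8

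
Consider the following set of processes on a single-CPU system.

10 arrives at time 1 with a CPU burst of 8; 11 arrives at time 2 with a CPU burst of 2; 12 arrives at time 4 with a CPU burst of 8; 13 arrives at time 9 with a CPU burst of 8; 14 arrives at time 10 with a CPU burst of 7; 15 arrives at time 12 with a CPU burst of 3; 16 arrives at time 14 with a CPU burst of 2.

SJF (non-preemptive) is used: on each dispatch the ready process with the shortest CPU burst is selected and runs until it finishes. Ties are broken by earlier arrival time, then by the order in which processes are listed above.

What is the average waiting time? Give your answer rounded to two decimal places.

Schedule: | idle 0-1 | 10 1-9 | 11 9-11 | 14 11-18 | 16 18-20 | 15 20-23 | 12 23-31 | 13 31-39 |
Completion: 10=9  11=11  12=31  13=39  14=18  15=23  16=20
Turnaround (C−A): 10=8  11=9  12=27  13=30  14=8  15=11  16=6
Waiting times: 10=0, 11=7, 12=19, 13=22, 14=1, 15=8, 16=4
Average waiting = (0+7+19+22+1+8+4) / 7 = 61/7 = 8.71

8.71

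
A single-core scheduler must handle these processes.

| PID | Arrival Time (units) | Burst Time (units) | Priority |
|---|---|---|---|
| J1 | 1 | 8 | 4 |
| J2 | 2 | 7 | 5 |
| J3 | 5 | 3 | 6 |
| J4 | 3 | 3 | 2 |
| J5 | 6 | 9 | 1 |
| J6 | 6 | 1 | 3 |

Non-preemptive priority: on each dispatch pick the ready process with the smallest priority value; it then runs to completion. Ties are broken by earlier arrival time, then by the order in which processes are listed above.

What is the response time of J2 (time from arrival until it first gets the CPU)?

Schedule: | idle 0-1 | J1 1-9 | J5 9-18 | J4 18-21 | J6 21-22 | J2 22-29 | J3 29-32 |
Completion: J1=9  J2=29  J3=32  J4=21  J5=18  J6=22
Turnaround (C−A): J1=8  J2=27  J3=27  J4=18  J5=12  J6=16
Response(J2) = first start − arrival = 22 − 2 = 20

20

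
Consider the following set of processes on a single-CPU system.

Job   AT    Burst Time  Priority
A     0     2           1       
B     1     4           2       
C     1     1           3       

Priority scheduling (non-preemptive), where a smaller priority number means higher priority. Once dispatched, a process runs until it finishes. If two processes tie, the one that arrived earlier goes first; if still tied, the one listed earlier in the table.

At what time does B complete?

6

Timeline: | A 0-2 | B 2-6 | C 6-7 |
Completion: A=2  B=6  C=7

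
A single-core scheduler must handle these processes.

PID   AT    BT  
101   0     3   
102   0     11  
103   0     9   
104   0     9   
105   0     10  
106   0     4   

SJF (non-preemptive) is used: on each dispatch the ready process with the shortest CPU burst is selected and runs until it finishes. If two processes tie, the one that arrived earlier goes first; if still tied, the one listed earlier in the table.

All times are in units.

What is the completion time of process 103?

16

Gantt: | 101 0-3 | 106 3-7 | 103 7-16 | 104 16-25 | 105 25-35 | 102 35-46 |
Completion: 101=3  102=46  103=16  104=25  105=35  106=7
Turnaround (C−A): 101=3  102=46  103=16  104=25  105=35  106=7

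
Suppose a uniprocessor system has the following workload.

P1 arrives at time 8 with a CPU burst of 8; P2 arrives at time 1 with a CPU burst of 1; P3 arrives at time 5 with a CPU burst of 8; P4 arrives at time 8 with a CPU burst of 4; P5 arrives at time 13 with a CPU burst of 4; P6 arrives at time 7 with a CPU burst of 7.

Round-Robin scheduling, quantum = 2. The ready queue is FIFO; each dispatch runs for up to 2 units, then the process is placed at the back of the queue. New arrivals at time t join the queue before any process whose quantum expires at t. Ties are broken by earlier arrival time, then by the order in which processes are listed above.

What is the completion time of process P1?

36

Timeline: | idle 0-1 | P2 1-2 | idle 2-5 | P3 5-7 | P6 7-9 | P3 9-11 | P1 11-13 | P4 13-15 | P6 15-17 | P3 17-19 | P5 19-21 | P1 21-23 | P4 23-25 | P6 25-27 | P3 27-29 | P5 29-31 | P1 31-33 | P6 33-34 | P1 34-36 |
Completion: P1=36  P2=2  P3=29  P4=25  P5=31  P6=34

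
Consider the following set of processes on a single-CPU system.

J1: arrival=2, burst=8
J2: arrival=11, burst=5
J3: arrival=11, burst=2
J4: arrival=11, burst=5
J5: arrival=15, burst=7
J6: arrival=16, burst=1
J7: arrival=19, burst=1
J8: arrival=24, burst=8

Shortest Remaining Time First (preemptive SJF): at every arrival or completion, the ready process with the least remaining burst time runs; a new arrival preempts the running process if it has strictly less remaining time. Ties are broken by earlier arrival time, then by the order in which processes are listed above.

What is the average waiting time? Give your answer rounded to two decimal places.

Timeline: | idle 0-2 | J1 2-10 | idle 10-11 | J3 11-13 | J2 13-16 | J6 16-17 | J2 17-19 | J7 19-20 | J4 20-25 | J5 25-32 | J8 32-40 |
Completion: J1=10  J2=19  J3=13  J4=25  J5=32  J6=17  J7=20  J8=40
Waiting times: J1=0, J2=3, J3=0, J4=9, J5=10, J6=0, J7=0, J8=8
Average waiting = (0+3+0+9+10+0+0+8) / 8 = 30/8 = 3.75

3.75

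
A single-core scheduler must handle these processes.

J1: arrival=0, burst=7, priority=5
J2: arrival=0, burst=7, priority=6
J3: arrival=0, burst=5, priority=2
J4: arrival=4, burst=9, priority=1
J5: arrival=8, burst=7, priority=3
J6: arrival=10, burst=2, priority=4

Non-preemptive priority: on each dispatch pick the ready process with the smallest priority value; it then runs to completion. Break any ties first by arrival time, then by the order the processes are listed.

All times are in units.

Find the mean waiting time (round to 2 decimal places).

11.83

Schedule: | J3 0-5 | J4 5-14 | J5 14-21 | J6 21-23 | J1 23-30 | J2 30-37 |
Completion: J1=30  J2=37  J3=5  J4=14  J5=21  J6=23
Turnaround (C−A): J1=30  J2=37  J3=5  J4=10  J5=13  J6=13
Waiting times: J1=23, J2=30, J3=0, J4=1, J5=6, J6=11
Average waiting = (23+30+0+1+6+11) / 6 = 71/6 = 11.83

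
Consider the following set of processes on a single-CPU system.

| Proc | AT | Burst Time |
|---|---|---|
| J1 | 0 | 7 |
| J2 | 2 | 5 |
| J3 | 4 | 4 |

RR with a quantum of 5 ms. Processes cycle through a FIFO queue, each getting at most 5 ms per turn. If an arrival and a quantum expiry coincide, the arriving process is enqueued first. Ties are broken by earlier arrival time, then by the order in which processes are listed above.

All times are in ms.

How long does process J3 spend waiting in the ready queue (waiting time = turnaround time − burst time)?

Gantt: | J1 0-5 | J2 5-10 | J3 10-14 | J1 14-16 |
Completion: J1=16  J2=10  J3=14
Turnaround (C−A): J1=16  J2=8  J3=10
Waiting(J3) = turnaround − burst = 10 − 4 = 6

6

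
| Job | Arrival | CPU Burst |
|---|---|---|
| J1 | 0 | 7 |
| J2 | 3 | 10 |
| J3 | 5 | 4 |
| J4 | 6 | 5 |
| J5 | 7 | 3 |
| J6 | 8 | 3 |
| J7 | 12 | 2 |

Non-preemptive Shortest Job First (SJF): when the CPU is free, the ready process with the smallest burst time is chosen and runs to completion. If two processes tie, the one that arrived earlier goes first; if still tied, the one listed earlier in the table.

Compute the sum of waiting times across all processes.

Schedule: | J1 0-7 | J5 7-10 | J6 10-13 | J7 13-15 | J3 15-19 | J4 19-24 | J2 24-34 |
Completion: J1=7  J2=34  J3=19  J4=24  J5=10  J6=13  J7=15
Waiting = turnaround − burst: J1=0, J2=21, J3=10, J4=13, J5=0, J6=2, J7=1
Total waiting = 0 + 21 + 10 + 13 + 0 + 2 + 1 = 47

47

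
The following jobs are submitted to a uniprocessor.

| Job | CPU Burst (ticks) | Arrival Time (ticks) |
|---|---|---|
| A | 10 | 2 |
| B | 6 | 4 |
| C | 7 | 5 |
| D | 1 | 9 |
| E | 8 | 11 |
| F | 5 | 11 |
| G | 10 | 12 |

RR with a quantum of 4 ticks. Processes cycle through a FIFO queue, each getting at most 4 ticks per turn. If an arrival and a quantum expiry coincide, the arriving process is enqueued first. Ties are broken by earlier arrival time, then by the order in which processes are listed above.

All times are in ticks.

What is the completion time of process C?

36

Timeline: | idle 0-2 | A 2-6 | B 6-10 | C 10-14 | A 14-18 | D 18-19 | B 19-21 | E 21-25 | F 25-29 | G 29-33 | C 33-36 | A 36-38 | E 38-42 | F 42-43 | G 43-49 |
Completion: A=38  B=21  C=36  D=19  E=42  F=43  G=49
Turnaround (C−A): A=36  B=17  C=31  D=10  E=31  F=32  G=37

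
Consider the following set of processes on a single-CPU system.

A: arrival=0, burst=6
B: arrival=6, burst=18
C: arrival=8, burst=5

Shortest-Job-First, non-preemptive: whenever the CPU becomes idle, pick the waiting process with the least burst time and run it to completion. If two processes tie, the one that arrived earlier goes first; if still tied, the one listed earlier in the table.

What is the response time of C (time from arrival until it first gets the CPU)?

16

Gantt: | A 0-6 | B 6-24 | C 24-29 |
Completion: A=6  B=24  C=29
Response(C) = first start − arrival = 24 − 8 = 16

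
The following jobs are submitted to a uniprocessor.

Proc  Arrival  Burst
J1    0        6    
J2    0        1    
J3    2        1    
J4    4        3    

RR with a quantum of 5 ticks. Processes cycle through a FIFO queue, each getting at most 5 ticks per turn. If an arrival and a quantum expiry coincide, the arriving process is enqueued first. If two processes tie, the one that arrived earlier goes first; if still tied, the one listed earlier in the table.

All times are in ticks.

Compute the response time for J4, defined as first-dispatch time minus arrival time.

Schedule: | J1 0-5 | J2 5-6 | J3 6-7 | J4 7-10 | J1 10-11 |
Completion: J1=11  J2=6  J3=7  J4=10
Response(J4) = first start − arrival = 7 − 4 = 3

3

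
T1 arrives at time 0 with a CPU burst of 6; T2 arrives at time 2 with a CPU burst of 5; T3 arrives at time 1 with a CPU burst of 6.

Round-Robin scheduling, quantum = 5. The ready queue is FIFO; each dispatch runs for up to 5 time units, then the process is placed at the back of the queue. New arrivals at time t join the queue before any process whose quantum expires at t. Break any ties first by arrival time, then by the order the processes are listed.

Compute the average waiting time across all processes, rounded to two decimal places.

Schedule: | T1 0-5 | T3 5-10 | T2 10-15 | T1 15-16 | T3 16-17 |
Completion: T1=16  T2=15  T3=17
Turnaround (C−A): T1=16  T2=13  T3=16
Waiting times: T1=10, T2=8, T3=10
Average waiting = (10+8+10) / 3 = 28/3 = 9.33

9.33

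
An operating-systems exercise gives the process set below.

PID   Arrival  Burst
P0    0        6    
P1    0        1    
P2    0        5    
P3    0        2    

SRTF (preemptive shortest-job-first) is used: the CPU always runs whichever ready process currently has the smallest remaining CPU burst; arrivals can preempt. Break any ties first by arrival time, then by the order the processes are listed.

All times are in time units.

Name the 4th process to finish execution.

P0

Gantt: | P1 0-1 | P3 1-3 | P2 3-8 | P0 8-14 |
Completion: P0=14  P1=1  P2=8  P3=3
Turnaround (C−A): P0=14  P1=1  P2=8  P3=3
Finish order: P1 → P3 → P2 → P0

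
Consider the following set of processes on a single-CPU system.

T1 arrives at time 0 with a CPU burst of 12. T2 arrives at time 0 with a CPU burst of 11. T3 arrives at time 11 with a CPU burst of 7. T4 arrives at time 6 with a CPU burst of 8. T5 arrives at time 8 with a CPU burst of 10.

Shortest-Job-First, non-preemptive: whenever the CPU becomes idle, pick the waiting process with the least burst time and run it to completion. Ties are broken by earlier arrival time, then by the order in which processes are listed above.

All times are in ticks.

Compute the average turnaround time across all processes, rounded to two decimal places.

Timeline: | T2 0-11 | T3 11-18 | T4 18-26 | T5 26-36 | T1 36-48 |
Completion: T1=48  T2=11  T3=18  T4=26  T5=36
Turnaround (C−A): T1=48  T2=11  T3=7  T4=20  T5=28
Turnaround times: T1=48, T2=11, T3=7, T4=20, T5=28
Average turnaround = (48+11+7+20+28) / 5 = 114/5 = 22.80

22.80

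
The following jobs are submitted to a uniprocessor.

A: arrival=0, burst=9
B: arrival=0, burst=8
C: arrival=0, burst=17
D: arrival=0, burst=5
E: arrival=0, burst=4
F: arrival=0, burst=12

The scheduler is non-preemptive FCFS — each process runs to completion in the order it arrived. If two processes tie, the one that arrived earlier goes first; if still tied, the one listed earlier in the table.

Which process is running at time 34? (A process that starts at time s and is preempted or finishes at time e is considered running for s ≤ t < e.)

Timeline: | A 0-9 | B 9-17 | C 17-34 | D 34-39 | E 39-43 | F 43-55 |
Completion: A=9  B=17  C=34  D=39  E=43  F=55
Turnaround (C−A): A=9  B=17  C=34  D=39  E=43  F=55

D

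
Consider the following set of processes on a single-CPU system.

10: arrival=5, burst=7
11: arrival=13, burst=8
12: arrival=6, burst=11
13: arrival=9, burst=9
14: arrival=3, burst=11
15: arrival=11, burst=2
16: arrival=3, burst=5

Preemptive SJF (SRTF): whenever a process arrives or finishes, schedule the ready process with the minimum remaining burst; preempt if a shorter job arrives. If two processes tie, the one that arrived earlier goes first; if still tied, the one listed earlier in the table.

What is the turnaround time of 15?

2

Timeline: | idle 0-3 | 16 3-8 | 10 8-11 | 15 11-13 | 10 13-17 | 11 17-25 | 13 25-34 | 14 34-45 | 12 45-56 |
Completion: 10=17  11=25  12=56  13=34  14=45  15=13  16=8
Turnaround(15) = completion − arrival = 13 − 11 = 2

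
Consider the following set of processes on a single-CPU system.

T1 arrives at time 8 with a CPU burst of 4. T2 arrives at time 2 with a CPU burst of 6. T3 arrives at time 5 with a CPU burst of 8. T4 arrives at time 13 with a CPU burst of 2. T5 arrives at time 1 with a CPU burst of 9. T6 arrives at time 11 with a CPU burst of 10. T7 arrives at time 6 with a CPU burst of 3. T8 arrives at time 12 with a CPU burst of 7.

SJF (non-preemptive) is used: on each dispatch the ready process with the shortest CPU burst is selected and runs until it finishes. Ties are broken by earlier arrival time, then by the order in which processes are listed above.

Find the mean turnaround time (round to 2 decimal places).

Timeline: | idle 0-1 | T5 1-10 | T7 10-13 | T4 13-15 | T1 15-19 | T2 19-25 | T8 25-32 | T3 32-40 | T6 40-50 |
Completion: T1=19  T2=25  T3=40  T4=15  T5=10  T6=50  T7=13  T8=32
Turnaround (C−A): T1=11  T2=23  T3=35  T4=2  T5=9  T6=39  T7=7  T8=20
Turnaround times: T1=11, T2=23, T3=35, T4=2, T5=9, T6=39, T7=7, T8=20
Average turnaround = (11+23+35+2+9+39+7+20) / 8 = 146/8 = 18.25

18.25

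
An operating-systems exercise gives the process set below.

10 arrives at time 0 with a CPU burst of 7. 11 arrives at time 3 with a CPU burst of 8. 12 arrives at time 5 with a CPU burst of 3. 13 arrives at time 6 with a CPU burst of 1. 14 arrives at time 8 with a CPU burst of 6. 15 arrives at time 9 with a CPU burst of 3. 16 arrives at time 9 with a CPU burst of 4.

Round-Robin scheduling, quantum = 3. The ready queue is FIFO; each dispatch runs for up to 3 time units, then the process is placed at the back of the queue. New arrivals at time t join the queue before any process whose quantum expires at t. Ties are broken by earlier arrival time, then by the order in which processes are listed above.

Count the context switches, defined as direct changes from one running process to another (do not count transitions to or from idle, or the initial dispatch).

12

Gantt: | 10 0-3 | 11 3-6 | 10 6-9 | 12 9-12 | 13 12-13 | 11 13-16 | 14 16-19 | 15 19-22 | 16 22-25 | 10 25-26 | 11 26-28 | 14 28-31 | 16 31-32 |
Completion: 10=26  11=28  12=12  13=13  14=31  15=22  16=32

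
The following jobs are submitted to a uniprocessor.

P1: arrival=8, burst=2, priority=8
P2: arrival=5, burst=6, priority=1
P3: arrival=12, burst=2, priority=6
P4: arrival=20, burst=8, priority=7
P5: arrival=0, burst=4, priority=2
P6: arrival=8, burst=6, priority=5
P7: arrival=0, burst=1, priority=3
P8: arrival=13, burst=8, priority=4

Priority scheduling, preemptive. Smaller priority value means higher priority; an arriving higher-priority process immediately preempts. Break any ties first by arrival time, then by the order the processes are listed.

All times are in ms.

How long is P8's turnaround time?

8

Gantt: | P5 0-4 | P7 4-5 | P2 5-11 | P6 11-13 | P8 13-21 | P6 21-25 | P3 25-27 | P4 27-35 | P1 35-37 |
Completion: P1=37  P2=11  P3=27  P4=35  P5=4  P6=25  P7=5  P8=21
Turnaround(P8) = completion − arrival = 21 − 13 = 8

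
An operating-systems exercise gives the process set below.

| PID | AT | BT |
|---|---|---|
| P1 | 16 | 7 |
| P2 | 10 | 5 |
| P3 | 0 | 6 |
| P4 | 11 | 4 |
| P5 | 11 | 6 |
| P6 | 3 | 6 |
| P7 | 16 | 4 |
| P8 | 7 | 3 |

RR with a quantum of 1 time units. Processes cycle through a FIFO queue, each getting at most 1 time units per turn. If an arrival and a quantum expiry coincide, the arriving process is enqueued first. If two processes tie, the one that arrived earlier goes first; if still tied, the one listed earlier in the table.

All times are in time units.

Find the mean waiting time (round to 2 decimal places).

14.38

Gantt: | P3 0-3 | P6 3-4 | P3 4-5 | P6 5-6 | P3 6-7 | P6 7-8 | P8 8-9 | P3 9-10 | P6 10-11 | P8 11-12 | P2 12-13 | P4 13-14 | P5 14-15 | P6 15-16 | P8 16-17 | P2 17-18 | P4 18-19 | P5 19-20 | P1 20-21 | P7 21-22 | P6 22-23 | P2 23-24 | P4 24-25 | P5 25-26 | P1 26-27 | P7 27-28 | P2 28-29 | P4 29-30 | P5 30-31 | P1 31-32 | P7 32-33 | P2 33-34 | P5 34-35 | P1 35-36 | P7 36-37 | P5 37-38 | P1 38-41 |
Completion: P1=41  P2=34  P3=10  P4=30  P5=38  P6=23  P7=37  P8=17
Waiting times: P1=18, P2=19, P3=4, P4=15, P5=21, P6=14, P7=17, P8=7
Average waiting = (18+19+4+15+21+14+17+7) / 8 = 115/8 = 14.38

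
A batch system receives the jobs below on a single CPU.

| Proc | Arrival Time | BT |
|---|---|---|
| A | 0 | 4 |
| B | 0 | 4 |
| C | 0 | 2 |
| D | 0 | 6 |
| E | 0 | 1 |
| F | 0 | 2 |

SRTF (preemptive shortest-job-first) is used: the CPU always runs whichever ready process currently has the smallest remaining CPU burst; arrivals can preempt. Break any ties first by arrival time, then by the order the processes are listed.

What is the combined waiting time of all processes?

31

Schedule: | E 0-1 | C 1-3 | F 3-5 | A 5-9 | B 9-13 | D 13-19 |
Completion: A=9  B=13  C=3  D=19  E=1  F=5
Waiting = turnaround − burst: A=5, B=9, C=1, D=13, E=0, F=3
Total waiting = 5 + 9 + 1 + 13 + 0 + 3 = 31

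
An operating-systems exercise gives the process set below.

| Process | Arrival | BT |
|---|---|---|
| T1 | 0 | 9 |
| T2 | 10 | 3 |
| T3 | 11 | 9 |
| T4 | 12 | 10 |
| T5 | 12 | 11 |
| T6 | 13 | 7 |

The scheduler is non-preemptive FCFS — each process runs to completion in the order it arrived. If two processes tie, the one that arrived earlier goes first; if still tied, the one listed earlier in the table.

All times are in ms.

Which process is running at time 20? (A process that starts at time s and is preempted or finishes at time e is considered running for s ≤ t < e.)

T3

Schedule: | T1 0-9 | idle 9-10 | T2 10-13 | T3 13-22 | T4 22-32 | T5 32-43 | T6 43-50 |
Completion: T1=9  T2=13  T3=22  T4=32  T5=43  T6=50
Turnaround (C−A): T1=9  T2=3  T3=11  T4=20  T5=31  T6=37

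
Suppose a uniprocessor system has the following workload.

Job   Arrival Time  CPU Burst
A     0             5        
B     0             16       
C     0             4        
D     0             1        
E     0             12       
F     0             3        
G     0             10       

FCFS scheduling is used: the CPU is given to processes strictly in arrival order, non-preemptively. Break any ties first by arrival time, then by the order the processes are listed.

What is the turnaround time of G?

Gantt: | A 0-5 | B 5-21 | C 21-25 | D 25-26 | E 26-38 | F 38-41 | G 41-51 |
Completion: A=5  B=21  C=25  D=26  E=38  F=41  G=51
Turnaround (C−A): A=5  B=21  C=25  D=26  E=38  F=41  G=51
Turnaround(G) = completion − arrival = 51 − 0 = 51

51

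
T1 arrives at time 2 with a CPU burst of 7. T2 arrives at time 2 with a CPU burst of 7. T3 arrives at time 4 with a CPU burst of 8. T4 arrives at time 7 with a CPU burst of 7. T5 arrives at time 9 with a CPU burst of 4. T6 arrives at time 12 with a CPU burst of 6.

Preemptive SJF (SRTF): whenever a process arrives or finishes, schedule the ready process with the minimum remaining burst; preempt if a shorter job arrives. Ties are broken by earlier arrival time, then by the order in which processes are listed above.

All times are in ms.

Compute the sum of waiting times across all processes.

66

Schedule: | idle 0-2 | T1 2-9 | T5 9-13 | T6 13-19 | T2 19-26 | T4 26-33 | T3 33-41 |
Completion: T1=9  T2=26  T3=41  T4=33  T5=13  T6=19
Turnaround (C−A): T1=7  T2=24  T3=37  T4=26  T5=4  T6=7
Waiting = turnaround − burst: T1=0, T2=17, T3=29, T4=19, T5=0, T6=1
Total waiting = 0 + 17 + 29 + 19 + 0 + 1 = 66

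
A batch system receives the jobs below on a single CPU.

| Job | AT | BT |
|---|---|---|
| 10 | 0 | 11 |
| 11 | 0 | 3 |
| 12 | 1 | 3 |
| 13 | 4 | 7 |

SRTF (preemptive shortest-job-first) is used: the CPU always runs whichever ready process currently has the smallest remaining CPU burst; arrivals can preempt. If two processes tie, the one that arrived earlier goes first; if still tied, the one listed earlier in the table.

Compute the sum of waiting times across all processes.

17

Timeline: | 11 0-3 | 12 3-6 | 13 6-13 | 10 13-24 |
Completion: 10=24  11=3  12=6  13=13
Turnaround (C−A): 10=24  11=3  12=5  13=9
Waiting = turnaround − burst: 10=13, 11=0, 12=2, 13=2
Total waiting = 13 + 0 + 2 + 2 = 17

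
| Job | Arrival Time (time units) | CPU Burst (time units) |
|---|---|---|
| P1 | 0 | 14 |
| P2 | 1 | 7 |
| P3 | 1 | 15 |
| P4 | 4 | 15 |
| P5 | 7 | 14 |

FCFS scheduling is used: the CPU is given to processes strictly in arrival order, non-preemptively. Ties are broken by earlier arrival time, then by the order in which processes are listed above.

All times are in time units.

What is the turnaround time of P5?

58

Schedule: | P1 0-14 | P2 14-21 | P3 21-36 | P4 36-51 | P5 51-65 |
Completion: P1=14  P2=21  P3=36  P4=51  P5=65
Turnaround (C−A): P1=14  P2=20  P3=35  P4=47  P5=58
Turnaround(P5) = completion − arrival = 65 − 7 = 58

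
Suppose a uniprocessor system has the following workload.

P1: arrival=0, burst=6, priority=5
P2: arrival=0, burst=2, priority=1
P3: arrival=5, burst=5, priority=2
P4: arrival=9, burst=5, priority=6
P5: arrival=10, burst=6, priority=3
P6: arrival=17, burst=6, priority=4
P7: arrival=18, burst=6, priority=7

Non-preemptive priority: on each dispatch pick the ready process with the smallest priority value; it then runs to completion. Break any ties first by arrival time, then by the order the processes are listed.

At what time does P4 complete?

30

Schedule: | P2 0-2 | P1 2-8 | P3 8-13 | P5 13-19 | P6 19-25 | P4 25-30 | P7 30-36 |
Completion: P1=8  P2=2  P3=13  P4=30  P5=19  P6=25  P7=36
Turnaround (C−A): P1=8  P2=2  P3=8  P4=21  P5=9  P6=8  P7=18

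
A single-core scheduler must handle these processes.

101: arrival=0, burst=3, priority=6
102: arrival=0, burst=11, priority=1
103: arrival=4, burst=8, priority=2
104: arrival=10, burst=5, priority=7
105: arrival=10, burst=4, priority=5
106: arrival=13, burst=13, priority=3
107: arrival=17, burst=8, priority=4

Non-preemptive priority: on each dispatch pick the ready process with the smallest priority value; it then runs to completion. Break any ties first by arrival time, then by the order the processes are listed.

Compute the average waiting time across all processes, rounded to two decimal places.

19.86

Timeline: | 102 0-11 | 103 11-19 | 106 19-32 | 107 32-40 | 105 40-44 | 101 44-47 | 104 47-52 |
Completion: 101=47  102=11  103=19  104=52  105=44  106=32  107=40
Waiting times: 101=44, 102=0, 103=7, 104=37, 105=30, 106=6, 107=15
Average waiting = (44+0+7+37+30+6+15) / 7 = 139/7 = 19.86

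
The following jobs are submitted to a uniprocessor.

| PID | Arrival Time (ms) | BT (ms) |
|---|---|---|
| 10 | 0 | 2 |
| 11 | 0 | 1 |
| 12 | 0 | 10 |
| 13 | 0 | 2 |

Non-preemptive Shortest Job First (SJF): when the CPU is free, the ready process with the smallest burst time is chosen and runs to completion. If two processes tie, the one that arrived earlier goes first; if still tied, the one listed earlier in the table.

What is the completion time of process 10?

3

Gantt: | 11 0-1 | 10 1-3 | 13 3-5 | 12 5-15 |
Completion: 10=3  11=1  12=15  13=5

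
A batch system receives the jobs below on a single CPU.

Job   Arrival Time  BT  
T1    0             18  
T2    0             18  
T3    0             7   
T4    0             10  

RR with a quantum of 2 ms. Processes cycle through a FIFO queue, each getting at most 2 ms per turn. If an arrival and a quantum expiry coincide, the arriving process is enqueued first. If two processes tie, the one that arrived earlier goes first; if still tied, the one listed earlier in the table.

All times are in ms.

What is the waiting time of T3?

22

Timeline: | T1 0-2 | T2 2-4 | T3 4-6 | T4 6-8 | T1 8-10 | T2 10-12 | T3 12-14 | T4 14-16 | T1 16-18 | T2 18-20 | T3 20-22 | T4 22-24 | T1 24-26 | T2 26-28 | T3 28-29 | T4 29-31 | T1 31-33 | T2 33-35 | T4 35-37 | T1 37-39 | T2 39-41 | T1 41-43 | T2 43-45 | T1 45-47 | T2 47-49 | T1 49-51 | T2 51-53 |
Completion: T1=51  T2=53  T3=29  T4=37
Turnaround (C−A): T1=51  T2=53  T3=29  T4=37
Waiting(T3) = turnaround − burst = 29 − 7 = 22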